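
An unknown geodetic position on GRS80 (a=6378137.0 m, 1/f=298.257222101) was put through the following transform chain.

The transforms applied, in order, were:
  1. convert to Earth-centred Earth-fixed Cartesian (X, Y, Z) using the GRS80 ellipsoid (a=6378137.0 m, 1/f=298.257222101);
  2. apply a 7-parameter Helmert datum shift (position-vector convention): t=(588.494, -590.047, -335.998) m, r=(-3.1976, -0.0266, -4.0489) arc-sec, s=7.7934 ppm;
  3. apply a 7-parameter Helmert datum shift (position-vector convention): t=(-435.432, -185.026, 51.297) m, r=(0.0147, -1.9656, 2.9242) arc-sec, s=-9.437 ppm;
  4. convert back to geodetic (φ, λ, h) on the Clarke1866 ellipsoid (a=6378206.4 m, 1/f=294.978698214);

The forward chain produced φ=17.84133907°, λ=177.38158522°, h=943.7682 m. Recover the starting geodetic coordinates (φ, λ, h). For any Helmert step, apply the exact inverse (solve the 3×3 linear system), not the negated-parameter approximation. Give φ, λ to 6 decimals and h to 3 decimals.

start: φ=17.841339°, λ=177.381585°, h=943.768 m
→ ECEF (a=6378206.400, f=1/294.978698214): X=-6067955.6171, Y=277498.5340, Z=1941847.8010
→ Helmert⁻¹: X=-6067555.0018, Y=277772.3382, Z=1941872.6299
→ Helmert⁻¹: X=-6068101.4154, Y=278210.9925, Z=1942198.5871
→ geod (Bowring, a=6378137.000): φ=17.84261200°, λ=177.37493500°, h=1268.0430 m

φ=17.842612°, λ=177.374935°, h=1268.043 m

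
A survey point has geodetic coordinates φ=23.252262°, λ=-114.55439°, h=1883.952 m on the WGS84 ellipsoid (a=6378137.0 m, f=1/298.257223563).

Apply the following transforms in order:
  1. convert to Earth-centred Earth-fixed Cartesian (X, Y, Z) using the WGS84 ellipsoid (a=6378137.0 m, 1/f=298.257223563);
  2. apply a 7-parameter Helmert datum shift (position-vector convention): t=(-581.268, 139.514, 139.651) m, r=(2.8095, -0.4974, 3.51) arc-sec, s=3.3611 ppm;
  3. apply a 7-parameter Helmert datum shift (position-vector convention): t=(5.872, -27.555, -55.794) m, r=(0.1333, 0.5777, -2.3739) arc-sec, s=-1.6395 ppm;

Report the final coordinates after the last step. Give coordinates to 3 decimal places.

X=-2437735.046 m, Y=-5334437.120 m, Z=2503168.071 m

start: φ=23.252262°, λ=-114.554390°, h=1883.952 m
→ ECEF (a=6378137.000, f=1/298.257223563): X=-2437185.8129, Y=-5334490.7633, Z=2503155.0627
→ Helmert 7p (PV): X=-2437690.5317, Y=-5334444.7479, Z=2503224.5894
→ Helmert 7p (PV): X=-2437735.0461, Y=-5334437.1195, Z=2503168.0713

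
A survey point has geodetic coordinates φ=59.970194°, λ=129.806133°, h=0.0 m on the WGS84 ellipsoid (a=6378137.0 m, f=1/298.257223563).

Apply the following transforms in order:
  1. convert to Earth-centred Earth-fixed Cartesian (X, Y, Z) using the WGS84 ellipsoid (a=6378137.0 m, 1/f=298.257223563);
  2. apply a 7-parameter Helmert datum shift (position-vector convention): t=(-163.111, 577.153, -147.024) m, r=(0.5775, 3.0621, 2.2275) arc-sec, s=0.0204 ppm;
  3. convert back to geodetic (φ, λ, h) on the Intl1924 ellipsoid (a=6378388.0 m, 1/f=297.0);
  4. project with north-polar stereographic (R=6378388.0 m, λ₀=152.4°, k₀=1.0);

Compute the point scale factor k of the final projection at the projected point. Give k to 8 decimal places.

start: φ=59.970194°, λ=129.806133°, h=0.000 m
→ ECEF (a=6378137.000, f=1/298.257223563): X=-2048601.3880, Y=2458272.6443, Z=5498816.0124
→ Helmert 7p (PV): X=-2048709.4556, Y=2458812.3286, Z=5498706.3958
→ geod (Bowring, a=6378388.000): φ=59.96665413°, λ=129.80143395°, h=-35.3507 m
→ into stereo (λ₀=152.4°): φ=59.96665413°, λ−λ₀=-22.59856605°
scale k = 1.07196402

1.07196402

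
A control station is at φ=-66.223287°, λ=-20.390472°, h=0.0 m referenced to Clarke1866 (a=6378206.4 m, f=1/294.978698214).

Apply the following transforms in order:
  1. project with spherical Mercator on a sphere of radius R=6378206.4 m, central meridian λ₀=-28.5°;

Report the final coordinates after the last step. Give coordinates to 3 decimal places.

start: φ=-66.223287°, λ=-20.390472°, h=0.000 m
→ merc (R=6378206.4, λ₀=-28.5°): E=902758.3503, N=-9938334.4899

E=902758.350 m, N=-9938334.490 m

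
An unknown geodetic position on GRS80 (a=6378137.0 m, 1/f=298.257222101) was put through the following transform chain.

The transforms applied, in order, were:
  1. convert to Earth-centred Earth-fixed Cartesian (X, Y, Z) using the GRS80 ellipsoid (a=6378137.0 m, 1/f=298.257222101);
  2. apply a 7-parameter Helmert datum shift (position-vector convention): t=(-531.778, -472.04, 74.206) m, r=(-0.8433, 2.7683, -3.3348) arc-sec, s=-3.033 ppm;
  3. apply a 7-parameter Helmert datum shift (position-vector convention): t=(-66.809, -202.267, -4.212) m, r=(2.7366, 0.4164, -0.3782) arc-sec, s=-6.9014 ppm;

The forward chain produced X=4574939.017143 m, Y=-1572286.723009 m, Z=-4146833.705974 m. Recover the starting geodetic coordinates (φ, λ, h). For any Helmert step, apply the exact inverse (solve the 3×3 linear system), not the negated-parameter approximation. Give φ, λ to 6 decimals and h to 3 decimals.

start: X=4574939.0171, Y=-1572286.7230, Z=-4146833.7060 m
→ Helmert⁻¹: X=4575048.6544, Y=-1572141.9347, Z=-4146828.0189
→ Helmert⁻¹: X=4575675.3743, Y=-1571583.7299, Z=-4146859.8172
→ geod (Bowring, a=6378137.000): φ=-40.79121600°, λ=-18.95579600°, h=3004.5430 m

φ=-40.791216°, λ=-18.955796°, h=3004.543 m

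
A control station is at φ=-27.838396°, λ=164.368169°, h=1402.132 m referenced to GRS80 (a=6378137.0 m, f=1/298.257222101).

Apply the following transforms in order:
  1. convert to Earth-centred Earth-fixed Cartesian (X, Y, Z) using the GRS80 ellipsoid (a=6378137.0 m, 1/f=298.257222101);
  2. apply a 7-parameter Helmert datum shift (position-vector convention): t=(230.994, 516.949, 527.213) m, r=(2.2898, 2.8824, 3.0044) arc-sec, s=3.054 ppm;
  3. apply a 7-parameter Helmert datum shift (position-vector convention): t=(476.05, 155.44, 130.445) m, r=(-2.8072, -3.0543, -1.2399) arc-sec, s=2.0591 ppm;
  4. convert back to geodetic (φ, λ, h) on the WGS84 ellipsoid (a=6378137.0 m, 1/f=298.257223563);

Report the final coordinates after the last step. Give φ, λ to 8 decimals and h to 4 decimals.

start: φ=-27.838396°, λ=164.368169°, h=1402.132 m
→ ECEF (a=6378137.000, f=1/298.257222101): X=-5436540.7801, Y=1521165.7156, Z=-2961335.8031
→ Helmert 7p (PV): X=-5436389.9289, Y=1521640.9974, Z=-2960724.7752
→ Helmert 7p (PV): X=-5435872.0846, Y=1521791.9553, Z=-2960701.6361
→ geod (Bowring, a=6378137.000): φ=-27.83533830°, λ=164.36021886°, h=685.8250 m

φ=-27.83533830°, λ=164.36021886°, h=685.8250 m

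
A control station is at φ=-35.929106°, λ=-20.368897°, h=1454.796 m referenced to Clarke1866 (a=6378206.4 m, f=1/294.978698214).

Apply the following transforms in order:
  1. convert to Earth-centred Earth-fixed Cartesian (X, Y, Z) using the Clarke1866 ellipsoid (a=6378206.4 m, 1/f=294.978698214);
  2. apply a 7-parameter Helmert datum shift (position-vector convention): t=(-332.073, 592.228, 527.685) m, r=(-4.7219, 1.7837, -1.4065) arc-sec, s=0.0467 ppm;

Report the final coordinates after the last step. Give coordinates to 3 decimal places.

X=4848148.211 m, Y=-1799680.798 m, Z=-3721961.602 m

start: φ=-35.929106°, λ=-20.368897°, h=1454.796 m
→ ECEF (a=6378206.400, f=1/294.978698214): X=4848524.5234, Y=-1800154.6639, Z=-3722488.3945
→ Helmert 7p (PV): X=4848148.2111, Y=-1799680.7983, Z=-3721961.6017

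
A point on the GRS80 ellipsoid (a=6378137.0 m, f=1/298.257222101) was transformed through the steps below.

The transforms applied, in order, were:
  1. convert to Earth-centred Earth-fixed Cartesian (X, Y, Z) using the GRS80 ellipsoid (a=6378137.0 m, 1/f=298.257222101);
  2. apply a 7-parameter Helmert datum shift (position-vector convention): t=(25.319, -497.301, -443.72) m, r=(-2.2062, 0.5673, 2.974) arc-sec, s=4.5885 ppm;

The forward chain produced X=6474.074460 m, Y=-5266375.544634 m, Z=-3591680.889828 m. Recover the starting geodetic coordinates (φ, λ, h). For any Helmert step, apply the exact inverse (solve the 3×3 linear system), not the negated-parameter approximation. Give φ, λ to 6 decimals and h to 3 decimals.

φ=-34.473189°, λ=-89.930552°, h=2537.977 m

start: X=6474.0745, Y=-5266375.5446, Z=-3591680.8898 m
→ Helmert⁻¹: X=6382.6787, Y=-5265815.7611, Z=-3591276.9969
→ geod (Bowring, a=6378137.000): φ=-34.47318900°, λ=-89.93055200°, h=2537.9770 m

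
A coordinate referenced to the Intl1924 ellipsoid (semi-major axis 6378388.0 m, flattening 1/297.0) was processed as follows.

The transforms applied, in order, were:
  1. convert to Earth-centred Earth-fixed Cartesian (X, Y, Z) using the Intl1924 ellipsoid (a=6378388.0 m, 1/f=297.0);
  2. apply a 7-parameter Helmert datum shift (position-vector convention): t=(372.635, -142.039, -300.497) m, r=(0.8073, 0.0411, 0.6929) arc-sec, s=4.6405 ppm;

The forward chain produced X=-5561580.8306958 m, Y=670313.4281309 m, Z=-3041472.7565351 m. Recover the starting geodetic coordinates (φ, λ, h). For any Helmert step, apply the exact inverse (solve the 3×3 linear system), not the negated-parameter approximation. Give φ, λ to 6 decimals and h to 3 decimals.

φ=-28.657751°, λ=173.126477°, h=936.085 m

start: X=-5561580.8307, Y=670313.4281, Z=-3041472.7565 m
→ Helmert⁻¹: X=-5561924.7973, Y=670459.1371, Z=-3041161.8794
→ geod (Bowring, a=6378388.000): φ=-28.65775100°, λ=173.12647700°, h=936.0850 m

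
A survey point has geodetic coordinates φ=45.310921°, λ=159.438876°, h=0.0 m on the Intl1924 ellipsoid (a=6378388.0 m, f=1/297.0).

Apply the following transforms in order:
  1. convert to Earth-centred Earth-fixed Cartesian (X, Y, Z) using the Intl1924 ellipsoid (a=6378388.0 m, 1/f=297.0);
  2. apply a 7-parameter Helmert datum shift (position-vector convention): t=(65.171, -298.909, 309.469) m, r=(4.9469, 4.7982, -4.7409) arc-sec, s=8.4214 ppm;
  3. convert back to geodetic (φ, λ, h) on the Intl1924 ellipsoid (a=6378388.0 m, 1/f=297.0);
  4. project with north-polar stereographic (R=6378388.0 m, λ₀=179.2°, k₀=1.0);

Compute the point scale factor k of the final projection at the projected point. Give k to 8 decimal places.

start: φ=45.310921°, λ=159.438876°, h=0.000 m
→ ECEF (a=6378388.000, f=1/297.0): X=-4207068.2904, Y=1578075.9856, Z=4511796.8798
→ Helmert 7p (PV): X=-4206897.3214, Y=1577778.8561, Z=4512280.0592
→ geod (Bowring, a=6378388.000): φ=45.31566969°, λ=159.44165796°, h=157.5699 m
→ into stereo (λ₀=179.2°): φ=45.31566969°, λ−λ₀=-19.75834204°
scale k = 1.16891266

1.16891266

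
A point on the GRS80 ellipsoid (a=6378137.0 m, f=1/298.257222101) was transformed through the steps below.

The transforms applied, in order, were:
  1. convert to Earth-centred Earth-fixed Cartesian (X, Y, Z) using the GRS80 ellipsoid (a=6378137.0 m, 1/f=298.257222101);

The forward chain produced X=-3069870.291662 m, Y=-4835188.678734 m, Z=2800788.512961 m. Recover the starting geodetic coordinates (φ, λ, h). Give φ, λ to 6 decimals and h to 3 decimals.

start: X=-3069870.2917, Y=-4835188.6787, Z=2800788.5130 m
→ geod (Bowring, a=6378137.000): φ=26.21149800°, λ=-122.41154000°, h=1551.3890 m

φ=26.211498°, λ=-122.411540°, h=1551.389 m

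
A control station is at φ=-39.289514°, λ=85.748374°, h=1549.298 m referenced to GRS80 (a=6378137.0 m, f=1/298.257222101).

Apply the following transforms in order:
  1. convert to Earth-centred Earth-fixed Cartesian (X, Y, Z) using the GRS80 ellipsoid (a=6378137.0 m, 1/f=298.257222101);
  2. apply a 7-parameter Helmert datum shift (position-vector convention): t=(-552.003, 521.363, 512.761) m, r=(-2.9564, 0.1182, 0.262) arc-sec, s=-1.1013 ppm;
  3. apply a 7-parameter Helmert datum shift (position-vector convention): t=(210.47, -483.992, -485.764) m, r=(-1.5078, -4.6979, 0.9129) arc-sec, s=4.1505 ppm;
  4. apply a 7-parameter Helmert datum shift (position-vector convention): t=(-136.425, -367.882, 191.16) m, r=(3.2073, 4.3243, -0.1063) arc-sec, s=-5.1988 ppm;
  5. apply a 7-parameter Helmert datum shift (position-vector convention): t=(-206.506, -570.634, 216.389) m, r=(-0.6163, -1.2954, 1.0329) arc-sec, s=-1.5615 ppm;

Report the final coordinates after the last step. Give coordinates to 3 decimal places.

start: φ=-39.289514°, λ=85.748374°, h=1549.298 m
→ ECEF (a=6378137.000, f=1/298.257222101): X=366549.8072, Y=4930630.0721, Z=-4018225.3983
→ Helmert 7p (PV): X=365988.8350, Y=4931088.8773, Z=-4017779.0928
→ Helmert 7p (PV): X=366270.5091, Y=4930597.6014, Z=-4018309.2433
→ Helmert 7p (PV): X=366050.4784, Y=4930266.3795, Z=-4018028.2041
→ Helmert 7p (PV): X=365843.9461, Y=4929677.8745, Z=-4017817.9732

X=365843.946 m, Y=4929677.875 m, Z=-4017817.973 m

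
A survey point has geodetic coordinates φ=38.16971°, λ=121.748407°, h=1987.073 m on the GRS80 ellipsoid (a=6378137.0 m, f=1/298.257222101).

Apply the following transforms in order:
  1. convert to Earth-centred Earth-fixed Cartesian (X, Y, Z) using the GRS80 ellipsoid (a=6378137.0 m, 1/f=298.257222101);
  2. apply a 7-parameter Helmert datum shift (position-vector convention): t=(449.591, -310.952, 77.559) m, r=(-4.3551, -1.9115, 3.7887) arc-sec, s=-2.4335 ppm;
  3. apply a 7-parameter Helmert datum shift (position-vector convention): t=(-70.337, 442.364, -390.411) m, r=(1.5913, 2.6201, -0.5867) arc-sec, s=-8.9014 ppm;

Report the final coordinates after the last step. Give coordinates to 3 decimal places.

start: φ=38.169710°, λ=121.748407°, h=1987.073 m
→ ECEF (a=6378137.000, f=1/298.257222101): X=-2642723.3578, Y=4270858.7208, Z=3921498.9081
→ Helmert 7p (PV): X=-2642382.1245, Y=4270571.6327, Z=3921452.2583
→ Helmert 7p (PV): X=-2642366.9813, Y=4270953.2455, Z=3921093.4522

X=-2642366.981 m, Y=4270953.245 m, Z=3921093.452 m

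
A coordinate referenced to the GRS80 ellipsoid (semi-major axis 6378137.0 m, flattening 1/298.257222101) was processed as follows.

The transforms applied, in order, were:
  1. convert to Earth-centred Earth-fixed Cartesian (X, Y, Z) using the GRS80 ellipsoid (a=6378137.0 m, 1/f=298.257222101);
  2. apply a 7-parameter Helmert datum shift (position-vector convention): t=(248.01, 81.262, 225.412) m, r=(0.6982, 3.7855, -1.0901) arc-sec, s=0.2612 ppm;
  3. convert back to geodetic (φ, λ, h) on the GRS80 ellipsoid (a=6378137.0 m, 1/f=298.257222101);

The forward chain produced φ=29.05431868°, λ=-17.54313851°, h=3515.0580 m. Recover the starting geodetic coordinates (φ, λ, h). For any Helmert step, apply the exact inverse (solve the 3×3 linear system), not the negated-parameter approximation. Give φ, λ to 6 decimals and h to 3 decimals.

φ=29.054535°, λ=-17.544471°, h=3218.956 m

start: φ=29.054319°, λ=-17.543139°, h=3515.058 m
→ ECEF (a=6378137.000, f=1/298.257222101): X=5323326.3373, Y=-1682845.8214, Z=3080872.4912
→ Helmert⁻¹: X=5323029.2910, Y=-1682888.0837, Z=3080749.6626
→ geod (Bowring, a=6378137.000): φ=29.05453500°, λ=-17.54447100°, h=3218.9560 m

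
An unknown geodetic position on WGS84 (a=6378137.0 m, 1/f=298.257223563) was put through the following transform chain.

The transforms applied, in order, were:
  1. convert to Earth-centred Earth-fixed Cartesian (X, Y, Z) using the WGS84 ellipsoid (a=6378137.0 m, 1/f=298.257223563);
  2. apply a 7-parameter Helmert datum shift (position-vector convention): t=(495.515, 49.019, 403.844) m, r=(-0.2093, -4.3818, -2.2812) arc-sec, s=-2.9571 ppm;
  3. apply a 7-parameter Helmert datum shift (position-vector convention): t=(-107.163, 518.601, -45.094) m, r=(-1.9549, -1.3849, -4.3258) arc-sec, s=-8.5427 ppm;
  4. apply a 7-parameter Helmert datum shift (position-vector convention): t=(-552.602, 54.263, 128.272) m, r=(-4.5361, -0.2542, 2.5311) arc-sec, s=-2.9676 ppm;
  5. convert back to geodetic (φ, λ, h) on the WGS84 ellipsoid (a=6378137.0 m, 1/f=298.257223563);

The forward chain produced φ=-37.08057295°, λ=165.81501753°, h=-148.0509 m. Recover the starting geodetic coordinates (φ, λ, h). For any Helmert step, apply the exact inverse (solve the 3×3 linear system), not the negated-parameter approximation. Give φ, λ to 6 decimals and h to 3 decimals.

φ=-37.083683°, λ=165.821431°, h=-11.584 m

start: φ=-37.080573°, λ=165.815018°, h=-148.051 m
→ ECEF (a=6378137.000, f=1/298.257223563): X=-4939155.7107, Y=1248421.1548, Z=-3824441.3928
→ Helmert⁻¹: X=-4938607.1572, Y=1248515.3067, Z=-3824547.4714
→ Helmert⁻¹: X=-4938594.0329, Y=1247940.0416, Z=-3824490.0631
→ Helmert⁻¹: X=-4939199.2064, Y=1247843.9684, Z=-3824799.0254
→ geod (Bowring, a=6378137.000): φ=-37.08368300°, λ=165.82143100°, h=-11.5840 m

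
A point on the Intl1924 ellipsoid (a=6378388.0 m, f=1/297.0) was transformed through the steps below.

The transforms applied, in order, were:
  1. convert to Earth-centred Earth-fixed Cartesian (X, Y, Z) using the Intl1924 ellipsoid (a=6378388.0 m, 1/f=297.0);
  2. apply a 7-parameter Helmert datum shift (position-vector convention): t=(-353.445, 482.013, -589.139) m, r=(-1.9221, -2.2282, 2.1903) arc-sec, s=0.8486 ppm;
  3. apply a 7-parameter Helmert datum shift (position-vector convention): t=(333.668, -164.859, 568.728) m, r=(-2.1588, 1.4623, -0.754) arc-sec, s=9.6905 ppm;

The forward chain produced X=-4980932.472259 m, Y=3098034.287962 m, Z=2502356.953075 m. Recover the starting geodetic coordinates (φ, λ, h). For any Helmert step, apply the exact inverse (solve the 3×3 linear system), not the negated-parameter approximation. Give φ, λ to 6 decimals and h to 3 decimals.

φ=23.244558°, λ=148.121757°, h=1952.766 m

start: X=-4980932.4723, Y=3098034.2880, Z=2502356.9531 m
→ Helmert⁻¹: X=-4981246.9310, Y=3098124.7314, Z=2501761.0930
→ Helmert⁻¹: X=-4980829.3327, Y=3097669.6614, Z=2502430.7805
→ geod (Bowring, a=6378388.000): φ=23.24455800°, λ=148.12175700°, h=1952.7660 m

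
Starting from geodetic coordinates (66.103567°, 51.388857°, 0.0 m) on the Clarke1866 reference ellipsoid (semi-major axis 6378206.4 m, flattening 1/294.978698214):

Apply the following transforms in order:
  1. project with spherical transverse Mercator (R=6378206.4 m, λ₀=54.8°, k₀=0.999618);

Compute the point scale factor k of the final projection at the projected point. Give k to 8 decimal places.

0.99990849

start: φ=66.103567°, λ=51.388857°, h=0.000 m
→ into tm (λ₀=54.8°): φ=66.10356700°, λ−λ₀=-3.41114300°
scale k = 0.99990849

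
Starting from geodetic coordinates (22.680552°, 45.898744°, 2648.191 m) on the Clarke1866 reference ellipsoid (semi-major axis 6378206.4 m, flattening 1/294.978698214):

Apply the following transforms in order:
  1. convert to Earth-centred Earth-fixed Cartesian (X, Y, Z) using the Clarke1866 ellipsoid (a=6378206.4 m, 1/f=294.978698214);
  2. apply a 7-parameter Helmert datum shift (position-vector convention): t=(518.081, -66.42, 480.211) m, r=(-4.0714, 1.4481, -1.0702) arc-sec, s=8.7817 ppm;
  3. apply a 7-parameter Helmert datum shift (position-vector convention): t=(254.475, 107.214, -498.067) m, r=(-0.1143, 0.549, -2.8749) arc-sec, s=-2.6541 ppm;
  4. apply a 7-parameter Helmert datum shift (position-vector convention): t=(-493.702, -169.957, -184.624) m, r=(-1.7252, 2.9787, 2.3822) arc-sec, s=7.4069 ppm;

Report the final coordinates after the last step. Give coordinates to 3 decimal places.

start: φ=22.680552°, λ=45.898744°, h=2648.191 m
→ ECEF (a=6378206.400, f=1/294.978698214): X=4099283.8044, Y=4229947.1878, Z=2444995.4206
→ Helmert 7p (PV): X=4099876.9967, Y=4229944.9062, Z=2445384.8288
→ Helmert 7p (PV): X=4100186.0553, Y=4229985.1050, Z=2444867.0152
→ Helmert 7p (PV): X=4099709.1765, Y=4229914.2825, Z=2444605.9084

X=4099709.176 m, Y=4229914.282 m, Z=2444605.908 m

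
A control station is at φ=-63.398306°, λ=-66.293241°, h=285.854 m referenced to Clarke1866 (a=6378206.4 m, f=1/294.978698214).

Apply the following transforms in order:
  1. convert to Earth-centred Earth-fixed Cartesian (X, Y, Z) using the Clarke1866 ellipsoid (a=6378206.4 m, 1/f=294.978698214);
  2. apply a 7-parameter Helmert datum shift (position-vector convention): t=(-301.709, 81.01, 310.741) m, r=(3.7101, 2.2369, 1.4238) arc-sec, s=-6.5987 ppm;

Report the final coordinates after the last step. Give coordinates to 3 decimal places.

start: φ=-63.398306°, λ=-66.293241°, h=285.854 m
→ ECEF (a=6378206.400, f=1/294.978698214): X=1151469.9985, Y=-2622281.3373, Z=-5680058.5316
→ Helmert 7p (PV): X=1151117.1935, Y=-2622072.9084, Z=-5679769.9639

X=1151117.194 m, Y=-2622072.908 m, Z=-5679769.964 m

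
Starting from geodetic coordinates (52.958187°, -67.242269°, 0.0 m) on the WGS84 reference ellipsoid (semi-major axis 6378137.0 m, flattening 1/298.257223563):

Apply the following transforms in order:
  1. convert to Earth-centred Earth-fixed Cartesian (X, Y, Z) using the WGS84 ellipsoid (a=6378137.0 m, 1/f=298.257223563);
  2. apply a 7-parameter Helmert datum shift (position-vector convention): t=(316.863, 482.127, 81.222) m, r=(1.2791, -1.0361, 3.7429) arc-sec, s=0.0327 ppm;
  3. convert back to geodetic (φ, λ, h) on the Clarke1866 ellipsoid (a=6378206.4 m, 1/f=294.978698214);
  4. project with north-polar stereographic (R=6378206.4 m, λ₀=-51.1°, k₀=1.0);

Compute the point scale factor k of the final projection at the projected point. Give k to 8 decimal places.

1.11219589

start: φ=52.958187°, λ=-67.242269°, h=0.000 m
→ ECEF (a=6378137.000, f=1/298.257223563): X=1489469.0261, Y=-3550636.9878, Z=5067741.7841
→ Helmert 7p (PV): X=1489824.9120, Y=-3550159.3752, Z=5067808.6353
→ geod (Bowring, a=6378206.400): φ=52.96277799°, λ=-67.23463564°, h=-46.9877 m
→ into stereo (λ₀=-51.1°): φ=52.96277799°, λ−λ₀=-16.13463564°
scale k = 1.11219589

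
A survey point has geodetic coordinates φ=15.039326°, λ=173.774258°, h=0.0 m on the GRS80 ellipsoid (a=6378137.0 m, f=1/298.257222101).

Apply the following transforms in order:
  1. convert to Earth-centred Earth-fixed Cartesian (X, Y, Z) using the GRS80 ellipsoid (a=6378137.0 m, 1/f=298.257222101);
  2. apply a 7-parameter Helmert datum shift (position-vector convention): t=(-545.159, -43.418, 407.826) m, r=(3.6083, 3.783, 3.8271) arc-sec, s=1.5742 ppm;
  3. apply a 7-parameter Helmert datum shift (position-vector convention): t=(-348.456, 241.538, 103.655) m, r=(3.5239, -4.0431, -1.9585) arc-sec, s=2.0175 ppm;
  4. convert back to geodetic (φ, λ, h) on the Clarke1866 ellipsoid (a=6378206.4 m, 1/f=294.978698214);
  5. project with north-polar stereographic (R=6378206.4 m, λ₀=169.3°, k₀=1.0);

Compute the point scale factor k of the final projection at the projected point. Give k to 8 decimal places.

1.58787906

start: φ=15.039326°, λ=173.774258°, h=0.000 m
→ ECEF (a=6378137.000, f=1/298.257222101): X=-6124725.5893, Y=668142.4648, Z=1644302.8618
→ Helmert 7p (PV): X=-6125262.6293, Y=667957.6937, Z=1644837.2952
→ Helmert 7p (PV): X=-6125649.3421, Y=668230.6382, Z=1644835.6157
→ geod (Bowring, a=6378206.400): φ=15.04287410°, λ=173.77437445°, h=980.9064 m
→ into stereo (λ₀=169.3°): φ=15.04287410°, λ−λ₀=4.47437445°
scale k = 1.58787906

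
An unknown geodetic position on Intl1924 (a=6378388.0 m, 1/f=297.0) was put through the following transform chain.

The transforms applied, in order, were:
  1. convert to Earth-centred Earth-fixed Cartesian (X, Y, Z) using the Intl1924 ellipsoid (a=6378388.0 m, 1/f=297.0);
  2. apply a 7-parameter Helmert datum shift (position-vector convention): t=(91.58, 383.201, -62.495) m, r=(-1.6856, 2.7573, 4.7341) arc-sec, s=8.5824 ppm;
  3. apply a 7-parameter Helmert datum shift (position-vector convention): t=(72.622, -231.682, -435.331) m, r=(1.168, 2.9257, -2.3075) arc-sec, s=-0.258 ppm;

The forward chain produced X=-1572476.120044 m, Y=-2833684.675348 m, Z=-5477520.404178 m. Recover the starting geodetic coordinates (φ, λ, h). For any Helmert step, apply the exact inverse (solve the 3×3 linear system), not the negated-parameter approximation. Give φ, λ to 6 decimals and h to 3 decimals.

start: X=-1572476.1200, Y=-2833684.6753, Z=-5477520.4042 m
→ Helmert⁻¹: X=-1572439.7610, Y=-2833502.3301, Z=-5477092.7450
→ Helmert⁻¹: X=-1572509.6691, Y=-2833780.3598, Z=-5477027.4230
→ geod (Bowring, a=6378388.000): φ=-59.55555500°, λ=-119.02658900°, h=1573.3830 m

φ=-59.555555°, λ=-119.026589°, h=1573.383 m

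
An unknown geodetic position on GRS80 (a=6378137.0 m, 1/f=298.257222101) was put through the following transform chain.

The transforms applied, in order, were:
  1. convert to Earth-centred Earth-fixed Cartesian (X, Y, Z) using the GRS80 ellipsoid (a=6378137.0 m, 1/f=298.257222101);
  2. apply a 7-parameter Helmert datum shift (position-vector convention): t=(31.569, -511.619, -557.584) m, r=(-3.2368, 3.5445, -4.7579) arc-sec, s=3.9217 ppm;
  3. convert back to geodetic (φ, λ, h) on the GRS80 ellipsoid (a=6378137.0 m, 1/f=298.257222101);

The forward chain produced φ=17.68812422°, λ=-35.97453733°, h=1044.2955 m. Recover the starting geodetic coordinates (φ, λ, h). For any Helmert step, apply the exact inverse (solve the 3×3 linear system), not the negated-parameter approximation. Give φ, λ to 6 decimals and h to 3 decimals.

start: φ=17.688124°, λ=-35.974537°, h=1044.296 m
→ ECEF (a=6378137.000, f=1/298.257222101): X=4919990.7837, Y=-3571242.9753, Z=1925844.3497
→ Helmert⁻¹: X=4919989.1797, Y=-3570634.0941, Z=1926422.8932
→ geod (Bowring, a=6378137.000): φ=17.69408900°, λ=-35.96990200°, h=878.1310 m

φ=17.694089°, λ=-35.969902°, h=878.131 m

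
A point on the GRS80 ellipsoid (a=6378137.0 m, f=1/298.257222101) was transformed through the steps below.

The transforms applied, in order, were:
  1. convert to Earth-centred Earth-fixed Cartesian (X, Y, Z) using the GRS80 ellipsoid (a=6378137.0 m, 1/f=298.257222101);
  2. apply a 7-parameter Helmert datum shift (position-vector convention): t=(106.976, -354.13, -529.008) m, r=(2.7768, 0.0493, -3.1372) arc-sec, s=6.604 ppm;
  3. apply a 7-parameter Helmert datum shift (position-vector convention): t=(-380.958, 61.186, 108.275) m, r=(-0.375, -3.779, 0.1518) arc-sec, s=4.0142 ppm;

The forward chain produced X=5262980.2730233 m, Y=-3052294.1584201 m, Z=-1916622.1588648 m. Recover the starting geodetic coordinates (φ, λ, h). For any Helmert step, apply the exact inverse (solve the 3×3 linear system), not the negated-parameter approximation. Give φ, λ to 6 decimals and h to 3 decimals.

φ=-17.592975°, λ=-30.107659°, h=2478.807 m

start: X=5262980.2730, Y=-3052294.1584, Z=-1916622.1589 m
→ Helmert⁻¹: X=5263302.7382, Y=-3052343.4803, Z=-1916824.7186
→ Helmert⁻¹: X=5263207.8806, Y=-3051914.9410, Z=-1916240.7117
→ geod (Bowring, a=6378137.000): φ=-17.59297500°, λ=-30.10765900°, h=2478.8070 m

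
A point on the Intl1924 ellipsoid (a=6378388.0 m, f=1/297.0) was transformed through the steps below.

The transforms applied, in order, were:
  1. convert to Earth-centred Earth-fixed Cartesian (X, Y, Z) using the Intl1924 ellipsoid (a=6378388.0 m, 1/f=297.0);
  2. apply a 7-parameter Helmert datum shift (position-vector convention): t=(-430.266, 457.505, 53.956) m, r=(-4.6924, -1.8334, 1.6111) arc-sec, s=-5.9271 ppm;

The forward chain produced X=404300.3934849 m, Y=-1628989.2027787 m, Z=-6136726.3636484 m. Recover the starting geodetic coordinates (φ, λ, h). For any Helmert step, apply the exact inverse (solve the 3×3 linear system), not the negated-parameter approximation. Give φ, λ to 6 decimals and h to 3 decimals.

φ=-74.798314°, λ=-76.051967°, h=3946.506 m

start: X=404300.3935, Y=-1628989.2028, Z=-6136726.3636 m
→ Helmert⁻¹: X=404665.7841, Y=-1629319.9167, Z=-6136857.3561
→ geod (Bowring, a=6378388.000): φ=-74.79831400°, λ=-76.05196700°, h=3946.5060 m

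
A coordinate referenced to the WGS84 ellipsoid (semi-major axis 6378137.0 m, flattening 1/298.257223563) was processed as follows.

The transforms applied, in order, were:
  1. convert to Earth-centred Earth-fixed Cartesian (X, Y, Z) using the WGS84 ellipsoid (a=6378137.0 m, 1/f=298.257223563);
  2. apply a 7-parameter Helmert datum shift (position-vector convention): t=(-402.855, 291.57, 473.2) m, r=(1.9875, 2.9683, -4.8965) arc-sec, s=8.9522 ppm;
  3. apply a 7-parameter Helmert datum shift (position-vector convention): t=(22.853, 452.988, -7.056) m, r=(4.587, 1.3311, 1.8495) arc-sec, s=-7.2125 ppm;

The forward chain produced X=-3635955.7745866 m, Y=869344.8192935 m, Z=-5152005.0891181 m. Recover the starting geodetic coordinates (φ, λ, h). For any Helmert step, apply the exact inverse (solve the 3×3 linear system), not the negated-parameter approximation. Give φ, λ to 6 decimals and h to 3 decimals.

start: X=-3635955.7746, Y=869344.8193, Z=-5152005.0891 m
→ Helmert⁻¹: X=-3635963.8137, Y=868816.1266, Z=-5152077.9774
→ Helmert⁻¹: X=-3635474.8780, Y=868380.8308, Z=-5152565.7357
→ geod (Bowring, a=6378137.000): φ=-54.22499300°, λ=166.56587400°, h=1407.1280 m

φ=-54.224993°, λ=166.565874°, h=1407.128 m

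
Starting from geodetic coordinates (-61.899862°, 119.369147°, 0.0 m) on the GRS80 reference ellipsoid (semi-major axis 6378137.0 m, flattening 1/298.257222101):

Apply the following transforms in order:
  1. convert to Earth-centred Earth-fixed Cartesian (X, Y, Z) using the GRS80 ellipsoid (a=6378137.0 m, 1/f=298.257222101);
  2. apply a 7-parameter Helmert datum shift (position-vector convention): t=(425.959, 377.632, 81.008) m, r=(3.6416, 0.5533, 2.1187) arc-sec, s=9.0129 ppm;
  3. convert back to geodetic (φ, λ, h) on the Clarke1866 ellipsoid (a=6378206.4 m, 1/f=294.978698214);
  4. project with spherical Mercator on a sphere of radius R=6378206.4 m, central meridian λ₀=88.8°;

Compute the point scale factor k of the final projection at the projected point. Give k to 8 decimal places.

start: φ=-61.899862°, λ=119.369147°, h=0.000 m
→ ECEF (a=6378137.000, f=1/298.257222101): X=-1477212.0421, Y=2624933.0343, Z=-5603267.3877
→ Helmert 7p (PV): X=-1476841.3907, Y=2625418.0774, Z=-5603186.5752
→ geod (Bowring, a=6378206.400): φ=-61.89939039°, λ=119.35847837°, h=157.8096 m
→ into merc (λ₀=88.8°): φ=-61.89939039°, λ−λ₀=30.55847837°
scale k = 2.12304639

2.12304639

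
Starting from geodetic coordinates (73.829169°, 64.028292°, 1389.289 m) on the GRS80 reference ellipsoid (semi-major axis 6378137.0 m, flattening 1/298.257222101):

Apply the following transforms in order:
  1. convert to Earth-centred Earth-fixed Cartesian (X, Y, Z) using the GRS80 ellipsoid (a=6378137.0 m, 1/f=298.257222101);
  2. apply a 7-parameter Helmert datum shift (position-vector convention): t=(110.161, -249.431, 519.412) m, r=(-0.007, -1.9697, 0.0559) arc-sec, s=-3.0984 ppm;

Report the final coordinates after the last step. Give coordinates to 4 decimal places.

start: φ=73.829169°, λ=64.028292°, h=1389.289 m
→ ECEF (a=6378137.000, f=1/298.257222101): X=780483.6742, Y=1602236.2000, Z=6104990.4085
→ Helmert 7p (PV): X=780532.6841, Y=1601982.2233, Z=6105498.3035

X=780532.6841 m, Y=1601982.2233 m, Z=6105498.3035 m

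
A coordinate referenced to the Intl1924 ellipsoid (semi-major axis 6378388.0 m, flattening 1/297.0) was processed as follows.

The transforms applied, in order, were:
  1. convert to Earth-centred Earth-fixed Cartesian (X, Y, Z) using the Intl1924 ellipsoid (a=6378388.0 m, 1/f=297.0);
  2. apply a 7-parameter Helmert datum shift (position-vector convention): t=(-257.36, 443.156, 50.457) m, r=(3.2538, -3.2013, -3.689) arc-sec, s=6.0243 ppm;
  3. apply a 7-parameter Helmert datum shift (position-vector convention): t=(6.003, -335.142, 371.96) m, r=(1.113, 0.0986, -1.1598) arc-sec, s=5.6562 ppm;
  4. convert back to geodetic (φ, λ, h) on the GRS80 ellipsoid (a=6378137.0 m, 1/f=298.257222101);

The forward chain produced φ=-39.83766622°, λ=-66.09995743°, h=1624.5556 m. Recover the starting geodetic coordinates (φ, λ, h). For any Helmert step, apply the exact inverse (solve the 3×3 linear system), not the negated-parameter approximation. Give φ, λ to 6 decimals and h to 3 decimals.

start: φ=-39.837666°, λ=-66.099957°, h=1624.556 m
→ ECEF (a=6378137.000, f=1/298.257222101): X=1987434.0294, Y=-4484890.8046, Z=-4065202.3859
→ Helmert⁻¹: X=1987443.9446, Y=-4484541.0595, Z=-4065526.2018
→ Helmert⁻¹: X=1987706.4450, Y=-4484985.7800, Z=-4065512.2665
→ geod (Bowring, a=6378388.000): φ=-39.83948000°, λ=-66.09749800°, h=1760.9200 m

φ=-39.839480°, λ=-66.097498°, h=1760.920 m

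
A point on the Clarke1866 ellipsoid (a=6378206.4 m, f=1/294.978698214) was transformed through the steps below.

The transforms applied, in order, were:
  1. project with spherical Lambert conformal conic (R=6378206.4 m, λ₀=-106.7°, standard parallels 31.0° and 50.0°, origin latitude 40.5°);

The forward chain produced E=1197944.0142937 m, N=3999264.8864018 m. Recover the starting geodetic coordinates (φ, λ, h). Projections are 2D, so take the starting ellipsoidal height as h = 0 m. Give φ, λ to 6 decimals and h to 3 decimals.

φ=72.814974°, λ=-76.391751°, h=0.000 m

start: E=1197944.0143, N=3999264.8864 m
→ lcc⁻¹: φ=72.81497400°, λ=-76.39175100°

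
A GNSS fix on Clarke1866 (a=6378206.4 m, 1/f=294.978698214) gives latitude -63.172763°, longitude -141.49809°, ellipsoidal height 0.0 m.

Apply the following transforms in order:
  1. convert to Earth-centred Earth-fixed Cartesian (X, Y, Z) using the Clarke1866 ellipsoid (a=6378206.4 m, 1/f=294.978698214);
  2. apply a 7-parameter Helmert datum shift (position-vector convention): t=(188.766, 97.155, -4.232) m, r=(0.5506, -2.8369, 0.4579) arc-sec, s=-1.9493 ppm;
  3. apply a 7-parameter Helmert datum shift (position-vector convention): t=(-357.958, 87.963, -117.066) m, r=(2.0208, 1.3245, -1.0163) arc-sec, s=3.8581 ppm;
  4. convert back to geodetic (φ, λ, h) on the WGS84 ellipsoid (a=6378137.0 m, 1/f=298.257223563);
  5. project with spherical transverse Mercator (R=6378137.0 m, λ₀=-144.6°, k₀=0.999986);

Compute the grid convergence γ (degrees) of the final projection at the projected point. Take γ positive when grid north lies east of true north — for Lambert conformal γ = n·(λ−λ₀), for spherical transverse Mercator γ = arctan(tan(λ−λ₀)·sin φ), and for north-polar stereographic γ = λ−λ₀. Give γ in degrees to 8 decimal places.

start: φ=-63.172763°, λ=-141.498090°, h=0.000 m
→ ECEF (a=6378206.400, f=1/294.978698214): X=-2258770.4335, Y=-1796830.0739, Z=-5668500.9207
→ Helmert 7p (PV): X=-2258495.3130, Y=-1796719.2993, Z=-5668529.9659
→ Helmert 7p (PV): X=-2258907.2371, Y=-1796571.6048, Z=-5668672.0017
→ geod (Bowring, a=6378137.000): φ=-63.17216401°, λ=-141.50379610°, h=8.4465 m
→ into tm (λ₀=-144.6°): φ=-63.17216401°, λ−λ₀=3.09620390°
convergence γ = -2.76349681°

-2.76349681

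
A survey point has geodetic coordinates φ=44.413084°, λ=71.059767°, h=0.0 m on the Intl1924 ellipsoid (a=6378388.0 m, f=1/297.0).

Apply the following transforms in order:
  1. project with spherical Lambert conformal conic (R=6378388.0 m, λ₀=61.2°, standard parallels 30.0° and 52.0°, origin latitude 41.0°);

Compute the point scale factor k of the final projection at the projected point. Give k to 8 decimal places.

0.98303027

start: φ=44.413084°, λ=71.059767°, h=0.000 m
→ into lcc (λ₀=61.2°): φ=44.41308400°, λ−λ₀=9.85976700°
scale k = 0.98303027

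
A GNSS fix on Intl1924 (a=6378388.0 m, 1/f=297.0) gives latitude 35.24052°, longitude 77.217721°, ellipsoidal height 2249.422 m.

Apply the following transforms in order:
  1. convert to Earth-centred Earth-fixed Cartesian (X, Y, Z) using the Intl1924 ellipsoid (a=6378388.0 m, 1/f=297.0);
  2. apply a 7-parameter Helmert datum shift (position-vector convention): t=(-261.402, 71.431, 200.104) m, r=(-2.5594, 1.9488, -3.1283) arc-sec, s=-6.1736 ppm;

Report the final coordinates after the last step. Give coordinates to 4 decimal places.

X=1154119.7984 m, Y=5087918.5742 m, Z=3661151.4025 m

start: φ=35.240520°, λ=77.217721°, h=2249.422 m
→ ECEF (a=6378388.000, f=1/297.0): X=1154276.5729, Y=5087850.6325, Z=3661047.9373
→ Helmert 7p (PV): X=1154119.7984, Y=5087918.5742, Z=3661151.4025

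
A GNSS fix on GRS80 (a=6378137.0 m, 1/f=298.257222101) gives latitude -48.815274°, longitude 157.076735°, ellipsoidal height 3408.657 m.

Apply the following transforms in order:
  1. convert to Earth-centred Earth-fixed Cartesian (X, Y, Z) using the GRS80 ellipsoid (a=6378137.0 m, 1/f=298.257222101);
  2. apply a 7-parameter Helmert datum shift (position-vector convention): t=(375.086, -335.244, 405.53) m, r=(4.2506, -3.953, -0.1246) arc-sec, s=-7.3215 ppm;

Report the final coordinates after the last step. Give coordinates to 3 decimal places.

start: φ=-48.815274°, λ=157.076735°, h=3408.657 m
→ ECEF (a=6378137.000, f=1/298.257222101): X=-3877674.0136, Y=1639849.4376, Z=-4779621.6804
→ Helmert 7p (PV): X=-3877177.9474, Y=1639603.0251, Z=-4779221.6773

X=-3877177.947 m, Y=1639603.025 m, Z=-4779221.677 m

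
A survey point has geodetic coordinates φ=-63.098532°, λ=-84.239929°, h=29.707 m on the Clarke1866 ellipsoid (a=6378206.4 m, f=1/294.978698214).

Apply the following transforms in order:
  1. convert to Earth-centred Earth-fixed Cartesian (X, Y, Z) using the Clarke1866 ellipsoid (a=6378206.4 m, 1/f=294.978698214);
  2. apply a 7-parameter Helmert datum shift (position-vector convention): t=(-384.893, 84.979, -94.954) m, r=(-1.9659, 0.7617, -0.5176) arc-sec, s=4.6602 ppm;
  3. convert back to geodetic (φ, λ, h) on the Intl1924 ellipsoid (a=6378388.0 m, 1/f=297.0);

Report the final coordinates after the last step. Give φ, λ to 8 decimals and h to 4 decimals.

start: φ=-63.098532°, λ=-84.239929°, h=29.707 m
→ ECEF (a=6378206.400, f=1/294.978698214): X=290418.2485, Y=-2879069.4370, Z=-5664788.4340
→ Helmert 7p (PV): X=290006.5650, Y=-2879052.5949, Z=-5664883.4191
→ geod (Bowring, a=6378388.000): φ=-63.09831886°, λ=-84.24800600°, h=-209.9144 m

φ=-63.09831886°, λ=-84.24800600°, h=-209.9144 m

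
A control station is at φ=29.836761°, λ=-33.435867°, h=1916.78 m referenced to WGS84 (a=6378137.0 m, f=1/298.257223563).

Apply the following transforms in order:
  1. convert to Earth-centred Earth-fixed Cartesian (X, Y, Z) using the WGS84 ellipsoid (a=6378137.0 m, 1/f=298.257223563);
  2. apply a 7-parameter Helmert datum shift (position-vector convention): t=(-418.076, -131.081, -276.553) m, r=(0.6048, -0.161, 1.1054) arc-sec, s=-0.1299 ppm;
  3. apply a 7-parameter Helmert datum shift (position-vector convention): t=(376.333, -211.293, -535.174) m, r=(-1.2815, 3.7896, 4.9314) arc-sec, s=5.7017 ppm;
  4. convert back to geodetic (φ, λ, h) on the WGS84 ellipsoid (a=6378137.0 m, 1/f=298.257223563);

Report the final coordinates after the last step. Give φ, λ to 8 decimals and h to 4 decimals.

start: φ=29.836761°, λ=-33.435867°, h=1916.780 m
→ ECEF (a=6378137.000, f=1/298.257223563): X=4622266.4545, Y=-3051976.4555, Z=3155643.6067
→ Helmert 7p (PV): X=4621861.6709, Y=-3052091.6215, Z=3155361.3028
→ Helmert 7p (PV): X=4622395.2987, Y=-3052190.2121, Z=3154778.1665
→ geod (Bowring, a=6378137.000): φ=29.82897938°, λ=-33.43697778°, h=1681.6934 m

φ=29.82897938°, λ=-33.43697778°, h=1681.6934 m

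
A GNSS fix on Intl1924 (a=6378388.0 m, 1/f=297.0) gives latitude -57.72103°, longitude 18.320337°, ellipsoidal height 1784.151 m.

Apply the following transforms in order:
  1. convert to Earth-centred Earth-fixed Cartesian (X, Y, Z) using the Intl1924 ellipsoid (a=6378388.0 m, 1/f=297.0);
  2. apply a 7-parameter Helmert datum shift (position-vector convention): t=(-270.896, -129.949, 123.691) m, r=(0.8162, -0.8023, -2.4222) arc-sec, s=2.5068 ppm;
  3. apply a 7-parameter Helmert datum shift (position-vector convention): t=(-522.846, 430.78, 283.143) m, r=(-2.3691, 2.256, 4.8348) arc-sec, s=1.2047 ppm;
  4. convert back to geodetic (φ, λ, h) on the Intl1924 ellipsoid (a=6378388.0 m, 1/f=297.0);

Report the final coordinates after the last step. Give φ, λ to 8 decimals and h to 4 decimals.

φ=-57.72459725°, λ=18.32954071°, h=1112.1155 m

start: φ=-57.721030°, λ=18.320337°, h=1784.151 m
→ ECEF (a=6378388.000, f=1/297.0): X=3242376.3911, Y=1073590.3678, Z=-5370830.2184
→ Helmert 7p (PV): X=3242147.1212, Y=1073446.2869, Z=-5370703.1310
→ Helmert 7p (PV): X=3241544.2780, Y=1073892.6689, Z=-5370474.2481
→ geod (Bowring, a=6378388.000): φ=-57.72459725°, λ=18.32954071°, h=1112.1155 m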